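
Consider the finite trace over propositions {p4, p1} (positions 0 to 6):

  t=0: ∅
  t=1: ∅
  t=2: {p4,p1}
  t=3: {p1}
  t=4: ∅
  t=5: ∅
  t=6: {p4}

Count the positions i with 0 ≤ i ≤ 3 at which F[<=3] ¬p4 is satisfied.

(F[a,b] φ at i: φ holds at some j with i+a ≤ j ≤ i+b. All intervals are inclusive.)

Evaluate at each i in [0,3]:
  i=0: ✓ (witness j=0)
  i=1: ✓ (witness j=1)
  i=2: ✓ (witness j=3)
  i=3: ✓ (witness j=3)
Positions where it holds: {0, 1, 2, 3} → 4.

4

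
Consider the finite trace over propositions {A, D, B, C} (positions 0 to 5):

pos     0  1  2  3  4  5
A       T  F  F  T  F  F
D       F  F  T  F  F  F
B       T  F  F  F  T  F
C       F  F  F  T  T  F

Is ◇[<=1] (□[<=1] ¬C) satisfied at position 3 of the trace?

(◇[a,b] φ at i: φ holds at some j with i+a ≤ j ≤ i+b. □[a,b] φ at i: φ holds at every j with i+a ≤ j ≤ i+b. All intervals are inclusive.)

No

Check □[<=1] ¬C at each j in [3,4]:
  j=3: fails at 3
  j=4: fails at 4
No position in the window satisfies it → formula fails.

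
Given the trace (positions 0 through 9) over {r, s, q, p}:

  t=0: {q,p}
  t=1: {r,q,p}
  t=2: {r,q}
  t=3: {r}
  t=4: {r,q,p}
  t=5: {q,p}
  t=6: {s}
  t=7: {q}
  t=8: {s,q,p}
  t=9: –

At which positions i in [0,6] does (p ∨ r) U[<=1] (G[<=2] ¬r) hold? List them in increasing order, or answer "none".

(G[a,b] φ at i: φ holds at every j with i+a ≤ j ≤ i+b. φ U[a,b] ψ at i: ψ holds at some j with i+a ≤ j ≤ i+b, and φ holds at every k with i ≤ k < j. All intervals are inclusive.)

Evaluate at each i in [0,6]:
  i=0: ✗ (no rhs in [0,1])
  i=1: ✗ (no rhs in [1,2])
  i=2: ✗ (no rhs in [2,3])
  i=3: ✗ (no rhs in [3,4])
  i=4: ✓ (rhs at j=5; lhs holds on [4,4])
  i=5: ✓ (rhs at j=5)
  i=6: ✓ (rhs at j=6)

4, 5, 6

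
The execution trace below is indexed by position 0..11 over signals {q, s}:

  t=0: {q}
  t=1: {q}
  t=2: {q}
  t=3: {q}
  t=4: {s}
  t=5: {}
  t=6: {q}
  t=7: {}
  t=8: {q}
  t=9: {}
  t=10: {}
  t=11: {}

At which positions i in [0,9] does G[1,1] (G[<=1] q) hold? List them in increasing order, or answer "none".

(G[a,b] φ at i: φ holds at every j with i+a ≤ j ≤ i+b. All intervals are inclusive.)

Evaluate at each i in [0,9]:
  i=0: ✓ (all of [1,1])
  i=1: ✓ (all of [2,2])
  i=2: ✗ (fails at j=3)
  i=3: ✗ (fails at j=4)
  i=4: ✗ (fails at j=5)
  i=5: ✗ (fails at j=6)
  i=6: ✗ (fails at j=7)
  i=7: ✗ (fails at j=8)
  i=8: ✗ (fails at j=9)
  i=9: ✗ (fails at j=10)

0, 1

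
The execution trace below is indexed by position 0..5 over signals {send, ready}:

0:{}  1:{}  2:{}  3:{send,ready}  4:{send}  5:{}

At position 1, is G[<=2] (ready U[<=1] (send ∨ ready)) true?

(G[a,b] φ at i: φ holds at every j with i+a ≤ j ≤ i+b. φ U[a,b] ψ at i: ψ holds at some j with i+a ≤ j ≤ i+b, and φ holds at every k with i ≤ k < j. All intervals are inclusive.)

No

Check (ready U[<=1] (send ∨ ready)) at every j in [1,3]:
  j=1: fails
  j=2: fails
  j=3: holds
Fails at j=1 → formula fails.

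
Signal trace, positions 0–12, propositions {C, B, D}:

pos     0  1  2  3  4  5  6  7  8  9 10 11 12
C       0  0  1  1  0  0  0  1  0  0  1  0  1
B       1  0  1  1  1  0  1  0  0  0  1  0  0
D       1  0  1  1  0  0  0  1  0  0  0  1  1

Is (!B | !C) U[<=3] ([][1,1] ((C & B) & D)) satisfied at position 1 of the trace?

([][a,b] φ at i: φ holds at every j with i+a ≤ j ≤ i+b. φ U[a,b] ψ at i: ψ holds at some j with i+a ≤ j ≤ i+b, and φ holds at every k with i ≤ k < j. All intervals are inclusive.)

Yes

Need some j in [1,4] with [][1,1] ((C & B) & D), and (!B | !C) at every k in [1,j-1].
  j=1: [][1,1] ((C & B) & D) holds; no prefix to check → satisfied.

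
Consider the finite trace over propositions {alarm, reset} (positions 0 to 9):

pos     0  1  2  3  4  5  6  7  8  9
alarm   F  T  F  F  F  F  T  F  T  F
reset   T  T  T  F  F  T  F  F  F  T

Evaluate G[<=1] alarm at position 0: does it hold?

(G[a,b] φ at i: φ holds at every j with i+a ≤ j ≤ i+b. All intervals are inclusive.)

False

Check alarm at every j in [0,1]:
  j=0: false
  j=1: true
Fails at j=0 → formula fails.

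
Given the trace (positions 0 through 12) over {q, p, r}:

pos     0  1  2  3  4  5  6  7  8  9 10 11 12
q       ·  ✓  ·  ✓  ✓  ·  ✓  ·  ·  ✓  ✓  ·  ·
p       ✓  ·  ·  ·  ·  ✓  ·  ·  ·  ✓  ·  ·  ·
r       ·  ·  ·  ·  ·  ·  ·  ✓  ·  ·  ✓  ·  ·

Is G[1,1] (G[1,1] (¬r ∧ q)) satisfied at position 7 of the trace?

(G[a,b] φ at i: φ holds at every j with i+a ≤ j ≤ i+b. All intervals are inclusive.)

Check G[1,1] (¬r ∧ q) at every j in [8,8]:
  j=8: holds on [9,9]
All positions satisfy it → formula holds.

Holds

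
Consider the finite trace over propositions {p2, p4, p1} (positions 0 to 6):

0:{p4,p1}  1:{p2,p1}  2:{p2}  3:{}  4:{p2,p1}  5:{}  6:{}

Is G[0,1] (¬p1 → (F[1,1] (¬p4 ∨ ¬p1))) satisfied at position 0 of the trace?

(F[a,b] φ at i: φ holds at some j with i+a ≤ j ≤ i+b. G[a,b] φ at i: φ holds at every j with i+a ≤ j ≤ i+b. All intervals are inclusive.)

Yes

Check (¬p1 → (F[1,1] (¬p4 ∨ ¬p1))) at every j in [0,1]:
  j=0: antecedent false → ✓
  j=1: antecedent false → ✓
All positions satisfy it → formula holds.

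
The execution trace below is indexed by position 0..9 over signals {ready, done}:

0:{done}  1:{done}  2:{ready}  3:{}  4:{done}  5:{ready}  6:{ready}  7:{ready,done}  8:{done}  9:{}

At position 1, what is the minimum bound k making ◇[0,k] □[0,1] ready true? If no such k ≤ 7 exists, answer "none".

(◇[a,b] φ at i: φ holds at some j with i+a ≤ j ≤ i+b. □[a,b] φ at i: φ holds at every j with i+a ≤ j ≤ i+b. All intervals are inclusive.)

Scan j = 1,2,… for □[0,1] ready:
  j=1: fails
  j=2: fails
  j=3: fails
  j=4: fails
  j=5: holds
First hit at j=5, so smallest k = 5-1 = 4.

4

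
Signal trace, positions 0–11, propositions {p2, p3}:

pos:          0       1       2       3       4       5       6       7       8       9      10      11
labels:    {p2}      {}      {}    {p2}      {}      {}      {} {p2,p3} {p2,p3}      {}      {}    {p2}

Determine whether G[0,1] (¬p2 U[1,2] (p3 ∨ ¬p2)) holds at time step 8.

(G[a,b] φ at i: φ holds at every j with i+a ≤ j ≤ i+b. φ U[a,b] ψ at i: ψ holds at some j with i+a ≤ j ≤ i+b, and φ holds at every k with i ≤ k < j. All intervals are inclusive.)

Check (¬p2 U[1,2] (p3 ∨ ¬p2)) at every j in [8,9]:
  j=8: fails
  j=9: holds
Fails at j=8 → formula fails.

Does not hold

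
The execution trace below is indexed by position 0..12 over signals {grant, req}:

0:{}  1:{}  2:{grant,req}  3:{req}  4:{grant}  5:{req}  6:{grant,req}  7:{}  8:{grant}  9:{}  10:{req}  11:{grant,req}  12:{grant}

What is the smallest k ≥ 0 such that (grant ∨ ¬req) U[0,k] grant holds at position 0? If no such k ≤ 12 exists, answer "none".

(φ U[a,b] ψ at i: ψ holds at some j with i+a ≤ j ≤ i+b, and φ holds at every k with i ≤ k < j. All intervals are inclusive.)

Need earliest j ≥ 0 with grant, and (grant ∨ ¬req) at every k in [0,j-1].
  j=0: rhs fails.
  j=1: rhs fails.
  j=2: rhs holds; lhs holds on [0,1]. k = 2.

2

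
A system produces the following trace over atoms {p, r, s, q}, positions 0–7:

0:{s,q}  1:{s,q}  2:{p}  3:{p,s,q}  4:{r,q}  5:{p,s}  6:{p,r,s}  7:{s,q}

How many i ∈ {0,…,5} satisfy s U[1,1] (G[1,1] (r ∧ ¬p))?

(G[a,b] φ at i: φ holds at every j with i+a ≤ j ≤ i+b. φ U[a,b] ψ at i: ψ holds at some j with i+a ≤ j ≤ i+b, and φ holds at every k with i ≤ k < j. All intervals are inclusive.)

Evaluate at each i in [0,5]:
  i=0: ✗ (no rhs in [1,1])
  i=1: ✗ (no rhs in [2,2])
  i=2: ✗ (lhs fails at k=2 before rhs at j=3)
  i=3: ✗ (no rhs in [4,4])
  i=4: ✗ (no rhs in [5,5])
  i=5: ✗ (no rhs in [6,6])
Positions where it holds: {} → 0.

0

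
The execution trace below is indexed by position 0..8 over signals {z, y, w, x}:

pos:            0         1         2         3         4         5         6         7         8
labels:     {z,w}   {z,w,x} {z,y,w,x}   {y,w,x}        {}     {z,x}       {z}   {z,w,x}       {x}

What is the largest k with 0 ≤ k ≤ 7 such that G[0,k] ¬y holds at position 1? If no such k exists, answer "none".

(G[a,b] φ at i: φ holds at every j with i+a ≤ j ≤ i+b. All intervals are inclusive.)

¬y must hold from j=1 onward; find where it first fails.
  j=1: holds
  j=2: fails
Holds on [1,1], so largest k = 0.

0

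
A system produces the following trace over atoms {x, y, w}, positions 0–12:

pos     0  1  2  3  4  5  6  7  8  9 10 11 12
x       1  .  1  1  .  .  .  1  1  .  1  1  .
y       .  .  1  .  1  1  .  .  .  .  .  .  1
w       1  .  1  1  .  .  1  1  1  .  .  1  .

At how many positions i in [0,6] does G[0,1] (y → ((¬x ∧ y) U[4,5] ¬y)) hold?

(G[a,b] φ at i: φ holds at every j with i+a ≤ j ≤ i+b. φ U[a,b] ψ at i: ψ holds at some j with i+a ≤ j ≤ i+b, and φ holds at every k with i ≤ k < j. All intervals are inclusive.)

2

Evaluate at each i in [0,6]:
  i=0: ✓ (all of [0,1])
  i=1: ✗ (fails at j=2)
  i=2: ✗ (fails at j=2)
  i=3: ✗ (fails at j=4)
  i=4: ✗ (fails at j=4)
  i=5: ✗ (fails at j=5)
  i=6: ✓ (all of [6,7])
Positions where it holds: {0, 6} → 2.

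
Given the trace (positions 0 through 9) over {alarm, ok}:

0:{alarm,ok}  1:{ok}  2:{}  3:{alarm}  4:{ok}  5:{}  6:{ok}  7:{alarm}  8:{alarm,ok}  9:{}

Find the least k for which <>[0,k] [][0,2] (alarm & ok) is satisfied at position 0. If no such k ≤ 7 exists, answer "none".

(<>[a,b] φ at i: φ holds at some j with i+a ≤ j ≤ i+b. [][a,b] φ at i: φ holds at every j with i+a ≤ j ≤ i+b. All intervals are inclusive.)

none

Scan j = 0,1,… for [][0,2] (alarm & ok):
  j=0: fails
  j=1: fails
  j=2: fails
  j=3: fails
  j=4: fails
  j=5: fails
  j=6: fails
  j=7: fails
No j in [0,7] satisfies it → none.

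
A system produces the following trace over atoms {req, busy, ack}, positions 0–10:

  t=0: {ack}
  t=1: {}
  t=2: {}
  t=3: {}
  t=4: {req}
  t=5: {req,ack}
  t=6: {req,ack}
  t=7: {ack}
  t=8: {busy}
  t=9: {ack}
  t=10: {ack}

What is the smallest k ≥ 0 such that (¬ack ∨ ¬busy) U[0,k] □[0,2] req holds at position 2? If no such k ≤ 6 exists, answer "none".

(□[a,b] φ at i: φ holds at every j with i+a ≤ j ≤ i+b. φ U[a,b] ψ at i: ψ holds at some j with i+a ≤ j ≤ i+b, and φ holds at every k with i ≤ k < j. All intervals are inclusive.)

Need earliest j ≥ 2 with □[0,2] req, and (¬ack ∨ ¬busy) at every k in [2,j-1].
  j=2: rhs fails.
  j=3: rhs fails.
  j=4: rhs holds; lhs holds on [2,3]. k = 2.

2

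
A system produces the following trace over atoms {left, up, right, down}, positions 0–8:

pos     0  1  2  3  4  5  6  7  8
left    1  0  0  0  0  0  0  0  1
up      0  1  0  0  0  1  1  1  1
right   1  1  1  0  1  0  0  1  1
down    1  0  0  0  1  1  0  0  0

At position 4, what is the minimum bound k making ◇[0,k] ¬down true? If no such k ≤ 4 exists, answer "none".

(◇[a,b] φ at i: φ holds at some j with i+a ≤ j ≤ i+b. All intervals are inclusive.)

Scan j = 4,5,… for ¬down:
  j=4: fails
  j=5: fails
  j=6: holds
First hit at j=6, so smallest k = 6-4 = 2.

2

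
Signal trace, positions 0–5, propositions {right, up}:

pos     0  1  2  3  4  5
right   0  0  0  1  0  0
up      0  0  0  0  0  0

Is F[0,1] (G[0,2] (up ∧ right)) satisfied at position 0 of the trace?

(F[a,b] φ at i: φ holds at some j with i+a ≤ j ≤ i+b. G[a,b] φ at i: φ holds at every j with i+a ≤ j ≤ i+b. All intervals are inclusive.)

Check G[0,2] (up ∧ right) at each j in [0,1]:
  j=0: fails at 0
  j=1: fails at 1
No position in the window satisfies it → formula fails.

Does not hold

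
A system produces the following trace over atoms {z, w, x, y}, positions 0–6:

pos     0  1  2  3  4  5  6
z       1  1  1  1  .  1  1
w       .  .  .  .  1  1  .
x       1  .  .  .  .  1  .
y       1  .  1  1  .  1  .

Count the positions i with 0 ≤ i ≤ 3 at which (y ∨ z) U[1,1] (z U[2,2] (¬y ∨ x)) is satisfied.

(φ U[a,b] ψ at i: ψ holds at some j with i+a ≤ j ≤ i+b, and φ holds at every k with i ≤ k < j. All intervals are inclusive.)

Evaluate at each i in [0,3]:
  i=0: ✗ (no rhs in [1,1])
  i=1: ✓ (rhs at j=2; lhs holds on [1,1])
  i=2: ✗ (no rhs in [3,3])
  i=3: ✗ (no rhs in [4,4])
Positions where it holds: {1} → 1.

1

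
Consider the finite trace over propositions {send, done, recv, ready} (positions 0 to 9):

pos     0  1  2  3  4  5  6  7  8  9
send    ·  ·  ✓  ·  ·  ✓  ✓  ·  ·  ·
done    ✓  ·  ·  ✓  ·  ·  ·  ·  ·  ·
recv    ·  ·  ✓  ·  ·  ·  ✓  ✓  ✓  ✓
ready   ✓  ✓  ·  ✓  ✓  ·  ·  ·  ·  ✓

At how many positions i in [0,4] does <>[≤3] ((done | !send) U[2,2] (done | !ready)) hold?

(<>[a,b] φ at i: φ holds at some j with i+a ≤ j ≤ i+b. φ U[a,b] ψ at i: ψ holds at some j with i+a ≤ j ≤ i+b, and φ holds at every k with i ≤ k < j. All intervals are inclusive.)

Evaluate at each i in [0,4]:
  i=0: ✓ (witness j=0)
  i=1: ✓ (witness j=3)
  i=2: ✓ (witness j=3)
  i=3: ✓ (witness j=3)
  i=4: ✗ (none in [4,7])
Positions where it holds: {0, 1, 2, 3} → 4.

4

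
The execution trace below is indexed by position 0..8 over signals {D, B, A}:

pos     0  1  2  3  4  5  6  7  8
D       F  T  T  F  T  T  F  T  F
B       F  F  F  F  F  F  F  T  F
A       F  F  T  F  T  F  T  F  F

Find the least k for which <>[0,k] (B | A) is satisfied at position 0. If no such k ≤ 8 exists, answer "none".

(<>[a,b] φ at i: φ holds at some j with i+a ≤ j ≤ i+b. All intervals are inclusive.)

Scan j = 0,1,… for (B | A):
  j=0: fails
  j=1: fails
  j=2: holds
First hit at j=2, so smallest k = 2-0 = 2.

2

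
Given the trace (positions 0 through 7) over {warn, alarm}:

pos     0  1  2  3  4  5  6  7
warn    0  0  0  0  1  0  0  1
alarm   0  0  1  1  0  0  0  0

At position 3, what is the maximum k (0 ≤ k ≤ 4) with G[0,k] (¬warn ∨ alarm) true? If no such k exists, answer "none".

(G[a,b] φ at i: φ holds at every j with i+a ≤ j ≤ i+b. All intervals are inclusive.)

0

(¬warn ∨ alarm) must hold from j=3 onward; find where it first fails.
  j=3: holds
  j=4: fails
Holds on [3,3], so largest k = 0.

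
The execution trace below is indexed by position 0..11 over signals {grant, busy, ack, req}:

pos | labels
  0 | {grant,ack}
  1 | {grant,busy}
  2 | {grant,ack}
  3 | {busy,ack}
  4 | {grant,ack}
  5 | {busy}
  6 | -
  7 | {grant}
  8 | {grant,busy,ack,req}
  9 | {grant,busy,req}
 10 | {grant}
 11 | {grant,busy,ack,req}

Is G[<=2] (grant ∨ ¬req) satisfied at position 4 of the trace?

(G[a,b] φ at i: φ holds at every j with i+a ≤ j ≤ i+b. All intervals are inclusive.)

Check (grant ∨ ¬req) at every j in [4,6]:
  j=4: true
  j=5: true
  j=6: true
All positions satisfy it → formula holds.

True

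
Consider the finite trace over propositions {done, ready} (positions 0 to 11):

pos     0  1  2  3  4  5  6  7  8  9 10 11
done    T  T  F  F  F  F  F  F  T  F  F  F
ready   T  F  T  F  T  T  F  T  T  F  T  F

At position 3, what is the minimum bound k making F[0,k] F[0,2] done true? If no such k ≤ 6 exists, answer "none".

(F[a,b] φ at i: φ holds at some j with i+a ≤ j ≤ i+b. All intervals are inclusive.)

3

Scan j = 3,4,… for F[0,2] done:
  j=3: fails
  j=4: fails
  j=5: fails
  j=6: holds
First hit at j=6, so smallest k = 6-3 = 3.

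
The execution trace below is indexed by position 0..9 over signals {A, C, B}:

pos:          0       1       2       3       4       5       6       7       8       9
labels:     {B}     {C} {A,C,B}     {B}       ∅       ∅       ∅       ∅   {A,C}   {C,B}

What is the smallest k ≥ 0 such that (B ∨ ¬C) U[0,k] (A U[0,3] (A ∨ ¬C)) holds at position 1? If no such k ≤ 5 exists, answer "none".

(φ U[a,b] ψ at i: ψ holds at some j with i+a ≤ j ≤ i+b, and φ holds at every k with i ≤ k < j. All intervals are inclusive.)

Need earliest j ≥ 1 with (A U[0,3] (A ∨ ¬C)), and (B ∨ ¬C) at every k in [1,j-1].
  j=1: rhs fails.
  j=2: rhs holds but lhs fails at k=1.
  j=3: rhs holds but lhs fails at k=1.
  j=4: rhs holds but lhs fails at k=1.
  j=5: rhs holds but lhs fails at k=1.
  j=6: rhs holds but lhs fails at k=1.
No witness within the range → none.

none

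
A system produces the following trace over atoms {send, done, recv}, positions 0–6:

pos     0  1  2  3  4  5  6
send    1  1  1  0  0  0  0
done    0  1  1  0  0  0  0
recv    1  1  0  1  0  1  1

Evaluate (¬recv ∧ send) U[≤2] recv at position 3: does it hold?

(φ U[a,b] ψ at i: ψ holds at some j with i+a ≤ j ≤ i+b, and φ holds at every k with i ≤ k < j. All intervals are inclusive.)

Need some j in [3,5] with recv, and (¬recv ∧ send) at every k in [3,j-1].
  j=3: recv holds; no prefix to check → satisfied.

Holds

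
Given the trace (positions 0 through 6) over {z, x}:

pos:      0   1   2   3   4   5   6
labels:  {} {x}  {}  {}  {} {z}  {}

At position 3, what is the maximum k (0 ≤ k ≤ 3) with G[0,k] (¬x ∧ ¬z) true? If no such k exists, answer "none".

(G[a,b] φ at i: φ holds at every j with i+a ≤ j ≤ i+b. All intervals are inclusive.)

1

(¬x ∧ ¬z) must hold from j=3 onward; find where it first fails.
  j=3: holds
  j=4: holds
  j=5: fails
Holds on [3,4], so largest k = 1.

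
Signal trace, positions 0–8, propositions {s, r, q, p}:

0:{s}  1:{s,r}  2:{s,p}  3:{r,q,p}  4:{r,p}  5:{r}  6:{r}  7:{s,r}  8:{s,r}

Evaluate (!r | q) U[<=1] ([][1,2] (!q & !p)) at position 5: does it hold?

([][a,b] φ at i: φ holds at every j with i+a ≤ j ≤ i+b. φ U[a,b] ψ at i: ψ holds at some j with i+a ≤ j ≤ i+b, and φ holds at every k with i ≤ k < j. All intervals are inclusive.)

Holds

Need some j in [5,6] with [][1,2] (!q & !p), and (!r | q) at every k in [5,j-1].
  j=5: [][1,2] (!q & !p) holds; no prefix to check → satisfied.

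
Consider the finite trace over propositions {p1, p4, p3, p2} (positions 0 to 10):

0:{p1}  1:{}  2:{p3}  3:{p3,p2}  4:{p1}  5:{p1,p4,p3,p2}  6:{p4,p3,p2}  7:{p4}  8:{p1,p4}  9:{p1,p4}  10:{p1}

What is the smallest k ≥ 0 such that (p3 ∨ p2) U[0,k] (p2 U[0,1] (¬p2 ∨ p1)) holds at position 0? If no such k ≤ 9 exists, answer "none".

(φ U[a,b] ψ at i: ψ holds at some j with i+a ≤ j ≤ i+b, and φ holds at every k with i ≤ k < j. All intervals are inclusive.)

0

Need earliest j ≥ 0 with (p2 U[0,1] (¬p2 ∨ p1)), and (p3 ∨ p2) at every k in [0,j-1].
  j=0: rhs holds (empty prefix). k = 0.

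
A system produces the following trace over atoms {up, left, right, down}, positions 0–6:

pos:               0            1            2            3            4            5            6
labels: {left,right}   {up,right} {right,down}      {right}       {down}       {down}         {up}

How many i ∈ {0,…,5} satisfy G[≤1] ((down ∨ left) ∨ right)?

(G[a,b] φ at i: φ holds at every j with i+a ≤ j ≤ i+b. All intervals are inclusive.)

5

Evaluate at each i in [0,5]:
  i=0: ✓ (all of [0,1])
  i=1: ✓ (all of [1,2])
  i=2: ✓ (all of [2,3])
  i=3: ✓ (all of [3,4])
  i=4: ✓ (all of [4,5])
  i=5: ✗ (fails at j=6)
Positions where it holds: {0, 1, 2, 3, 4} → 5.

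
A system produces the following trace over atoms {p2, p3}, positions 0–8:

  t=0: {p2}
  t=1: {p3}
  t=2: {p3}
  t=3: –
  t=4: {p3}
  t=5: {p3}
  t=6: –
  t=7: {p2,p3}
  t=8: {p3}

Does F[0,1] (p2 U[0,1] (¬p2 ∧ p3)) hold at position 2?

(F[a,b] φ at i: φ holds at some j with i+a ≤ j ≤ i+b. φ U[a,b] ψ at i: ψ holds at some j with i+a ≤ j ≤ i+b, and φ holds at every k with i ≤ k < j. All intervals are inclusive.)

Holds

Check (p2 U[0,1] (¬p2 ∧ p3)) at each j in [2,3]:
  j=2: holds
  j=3: fails
Found at j=2 → formula holds.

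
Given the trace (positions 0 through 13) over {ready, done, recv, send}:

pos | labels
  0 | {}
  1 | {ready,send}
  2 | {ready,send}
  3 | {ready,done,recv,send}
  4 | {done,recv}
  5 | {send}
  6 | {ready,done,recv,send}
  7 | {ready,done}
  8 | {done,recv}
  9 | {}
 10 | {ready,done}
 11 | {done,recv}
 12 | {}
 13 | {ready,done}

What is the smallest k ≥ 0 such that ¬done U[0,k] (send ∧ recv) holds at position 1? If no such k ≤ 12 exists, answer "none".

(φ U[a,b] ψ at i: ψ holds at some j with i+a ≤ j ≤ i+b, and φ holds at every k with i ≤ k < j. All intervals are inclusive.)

Need earliest j ≥ 1 with (send ∧ recv), and ¬done at every k in [1,j-1].
  j=1: rhs fails.
  j=2: rhs fails.
  j=3: rhs holds; lhs holds on [1,2]. k = 2.

2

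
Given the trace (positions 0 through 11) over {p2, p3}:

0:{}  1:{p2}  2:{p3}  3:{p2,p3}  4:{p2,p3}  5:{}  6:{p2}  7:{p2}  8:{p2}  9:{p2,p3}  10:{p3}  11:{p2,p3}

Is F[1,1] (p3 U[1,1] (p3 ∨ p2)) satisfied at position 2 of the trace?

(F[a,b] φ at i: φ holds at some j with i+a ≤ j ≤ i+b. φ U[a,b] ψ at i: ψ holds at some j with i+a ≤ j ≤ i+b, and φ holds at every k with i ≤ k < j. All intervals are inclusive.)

True

Check (p3 U[1,1] (p3 ∨ p2)) at each j in [3,3]:
  j=3: holds
Found at j=3 → formula holds.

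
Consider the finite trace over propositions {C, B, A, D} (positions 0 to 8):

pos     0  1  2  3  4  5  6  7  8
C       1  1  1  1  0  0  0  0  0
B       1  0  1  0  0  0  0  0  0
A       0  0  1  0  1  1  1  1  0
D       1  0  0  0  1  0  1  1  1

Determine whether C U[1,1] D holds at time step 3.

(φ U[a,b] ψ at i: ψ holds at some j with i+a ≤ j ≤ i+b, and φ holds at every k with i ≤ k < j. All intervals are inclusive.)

Need some j in [4,4] with D, and C at every k in [3,j-1].
  j=4: D holds; C holds at every k in [3,3] → satisfied.

True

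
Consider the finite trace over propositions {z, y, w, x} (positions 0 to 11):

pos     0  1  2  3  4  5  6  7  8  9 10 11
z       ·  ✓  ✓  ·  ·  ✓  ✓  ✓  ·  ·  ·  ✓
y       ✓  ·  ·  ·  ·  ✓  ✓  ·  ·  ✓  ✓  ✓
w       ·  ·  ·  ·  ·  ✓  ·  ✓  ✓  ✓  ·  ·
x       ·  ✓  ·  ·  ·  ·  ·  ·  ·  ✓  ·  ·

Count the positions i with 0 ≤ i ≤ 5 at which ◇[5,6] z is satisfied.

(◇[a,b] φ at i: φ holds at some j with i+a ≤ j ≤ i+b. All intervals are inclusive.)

4

Evaluate at each i in [0,5]:
  i=0: ✓ (witness j=5)
  i=1: ✓ (witness j=6)
  i=2: ✓ (witness j=7)
  i=3: ✗ (none in [8,9])
  i=4: ✗ (none in [9,10])
  i=5: ✓ (witness j=11)
Positions where it holds: {0, 1, 2, 5} → 4.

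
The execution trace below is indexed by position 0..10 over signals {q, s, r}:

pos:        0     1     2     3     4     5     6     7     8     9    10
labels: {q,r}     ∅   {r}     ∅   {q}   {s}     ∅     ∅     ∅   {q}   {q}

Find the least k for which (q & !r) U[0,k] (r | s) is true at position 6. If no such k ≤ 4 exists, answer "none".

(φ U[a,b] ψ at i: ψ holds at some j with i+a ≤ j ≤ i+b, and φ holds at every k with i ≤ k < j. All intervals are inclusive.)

Need earliest j ≥ 6 with (r | s), and (q & !r) at every k in [6,j-1].
  j=6: rhs fails.
  j=7: rhs fails.
  j=8: rhs fails.
  j=9: rhs fails.
  j=10: rhs fails.
No witness within the range → none.

none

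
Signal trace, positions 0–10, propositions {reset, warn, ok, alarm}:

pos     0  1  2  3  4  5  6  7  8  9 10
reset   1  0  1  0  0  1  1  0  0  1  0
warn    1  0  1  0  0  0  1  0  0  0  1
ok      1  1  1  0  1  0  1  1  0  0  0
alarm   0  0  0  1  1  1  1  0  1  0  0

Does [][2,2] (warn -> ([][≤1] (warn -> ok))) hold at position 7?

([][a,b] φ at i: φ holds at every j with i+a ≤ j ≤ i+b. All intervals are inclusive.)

Check (warn -> ([][≤1] (warn -> ok))) at every j in [9,9]:
  j=9: antecedent false → ✓
All positions satisfy it → formula holds.

Holds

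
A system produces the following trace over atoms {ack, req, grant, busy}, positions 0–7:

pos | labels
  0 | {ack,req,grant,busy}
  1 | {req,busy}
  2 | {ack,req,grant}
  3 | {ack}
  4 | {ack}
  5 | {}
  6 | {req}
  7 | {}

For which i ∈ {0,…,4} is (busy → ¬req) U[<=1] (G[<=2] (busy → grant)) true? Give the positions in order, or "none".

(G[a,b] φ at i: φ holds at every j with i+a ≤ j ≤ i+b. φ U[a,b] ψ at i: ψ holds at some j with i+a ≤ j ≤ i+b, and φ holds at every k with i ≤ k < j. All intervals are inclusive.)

Evaluate at each i in [0,4]:
  i=0: ✗ (no rhs in [0,1])
  i=1: ✗ (lhs fails at k=1 before rhs at j=2)
  i=2: ✓ (rhs at j=2)
  i=3: ✓ (rhs at j=3)
  i=4: ✓ (rhs at j=4)

2, 3, 4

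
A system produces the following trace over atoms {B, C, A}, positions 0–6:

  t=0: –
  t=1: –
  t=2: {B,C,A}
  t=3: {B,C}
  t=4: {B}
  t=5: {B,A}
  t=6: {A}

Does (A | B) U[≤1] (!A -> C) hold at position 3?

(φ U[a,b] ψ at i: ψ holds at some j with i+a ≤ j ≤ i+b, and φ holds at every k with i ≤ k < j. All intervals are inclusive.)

Need some j in [3,4] with (!A -> C), and (A | B) at every k in [3,j-1].
  j=3: (!A -> C) holds; no prefix to check → satisfied.

Yes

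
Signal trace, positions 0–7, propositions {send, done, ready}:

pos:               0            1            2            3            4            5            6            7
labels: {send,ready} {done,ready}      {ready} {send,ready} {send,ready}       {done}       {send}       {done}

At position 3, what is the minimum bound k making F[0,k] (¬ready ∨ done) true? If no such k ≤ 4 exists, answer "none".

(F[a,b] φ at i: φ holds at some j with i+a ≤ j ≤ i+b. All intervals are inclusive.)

Scan j = 3,4,… for (¬ready ∨ done):
  j=3: fails
  j=4: fails
  j=5: holds
First hit at j=5, so smallest k = 5-3 = 2.

2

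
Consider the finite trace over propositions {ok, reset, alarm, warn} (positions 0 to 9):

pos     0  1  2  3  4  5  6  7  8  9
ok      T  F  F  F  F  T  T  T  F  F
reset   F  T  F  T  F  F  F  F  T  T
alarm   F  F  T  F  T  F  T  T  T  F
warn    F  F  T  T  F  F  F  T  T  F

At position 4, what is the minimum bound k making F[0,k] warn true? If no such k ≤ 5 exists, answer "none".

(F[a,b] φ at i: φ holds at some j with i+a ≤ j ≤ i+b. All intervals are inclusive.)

Scan j = 4,5,… for warn:
  j=4: fails
  j=5: fails
  j=6: fails
  j=7: holds
First hit at j=7, so smallest k = 7-4 = 3.

3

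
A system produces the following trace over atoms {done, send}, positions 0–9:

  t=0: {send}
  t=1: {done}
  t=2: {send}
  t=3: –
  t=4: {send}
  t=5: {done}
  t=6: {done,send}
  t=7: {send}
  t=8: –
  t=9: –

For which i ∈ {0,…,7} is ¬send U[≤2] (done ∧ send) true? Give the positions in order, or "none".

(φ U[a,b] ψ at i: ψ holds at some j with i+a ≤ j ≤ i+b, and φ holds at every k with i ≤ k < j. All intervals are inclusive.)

5, 6

Evaluate at each i in [0,7]:
  i=0: ✗ (no rhs in [0,2])
  i=1: ✗ (no rhs in [1,3])
  i=2: ✗ (no rhs in [2,4])
  i=3: ✗ (no rhs in [3,5])
  i=4: ✗ (lhs fails at k=4 before rhs at j=6)
  i=5: ✓ (rhs at j=6; lhs holds on [5,5])
  i=6: ✓ (rhs at j=6)
  i=7: ✗ (no rhs in [7,9])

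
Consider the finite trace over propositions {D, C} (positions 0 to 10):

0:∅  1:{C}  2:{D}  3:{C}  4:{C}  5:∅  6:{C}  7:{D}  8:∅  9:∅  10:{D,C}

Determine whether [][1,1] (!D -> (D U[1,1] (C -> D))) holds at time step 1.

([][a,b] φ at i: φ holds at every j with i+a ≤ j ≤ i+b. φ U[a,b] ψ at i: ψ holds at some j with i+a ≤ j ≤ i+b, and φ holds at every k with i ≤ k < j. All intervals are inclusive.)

True

Check (!D -> (D U[1,1] (C -> D))) at every j in [2,2]:
  j=2: antecedent false → ✓
All positions satisfy it → formula holds.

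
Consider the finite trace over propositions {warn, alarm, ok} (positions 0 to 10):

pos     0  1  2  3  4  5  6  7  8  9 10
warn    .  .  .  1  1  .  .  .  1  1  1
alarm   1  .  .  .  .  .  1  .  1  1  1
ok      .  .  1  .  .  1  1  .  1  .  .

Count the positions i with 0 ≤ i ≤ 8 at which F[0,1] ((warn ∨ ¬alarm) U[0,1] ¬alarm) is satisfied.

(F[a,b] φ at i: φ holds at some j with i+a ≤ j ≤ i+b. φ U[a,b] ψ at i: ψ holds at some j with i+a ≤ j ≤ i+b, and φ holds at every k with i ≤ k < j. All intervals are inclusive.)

Evaluate at each i in [0,8]:
  i=0: ✓ (witness j=1)
  i=1: ✓ (witness j=1)
  i=2: ✓ (witness j=2)
  i=3: ✓ (witness j=3)
  i=4: ✓ (witness j=4)
  i=5: ✓ (witness j=5)
  i=6: ✓ (witness j=7)
  i=7: ✓ (witness j=7)
  i=8: ✗ (none in [8,9])
Positions where it holds: {0, 1, 2, 3, 4, 5, 6, 7} → 8.

8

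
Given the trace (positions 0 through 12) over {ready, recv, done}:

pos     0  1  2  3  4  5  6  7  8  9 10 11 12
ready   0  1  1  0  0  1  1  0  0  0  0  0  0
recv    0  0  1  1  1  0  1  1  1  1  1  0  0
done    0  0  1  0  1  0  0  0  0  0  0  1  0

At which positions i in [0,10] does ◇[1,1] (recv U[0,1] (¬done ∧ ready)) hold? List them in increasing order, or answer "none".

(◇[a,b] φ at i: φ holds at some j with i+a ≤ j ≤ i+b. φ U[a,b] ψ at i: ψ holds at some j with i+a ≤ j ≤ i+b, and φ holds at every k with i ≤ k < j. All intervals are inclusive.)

0, 3, 4, 5

Evaluate at each i in [0,10]:
  i=0: ✓ (witness j=1)
  i=1: ✗ (none in [2,2])
  i=2: ✗ (none in [3,3])
  i=3: ✓ (witness j=4)
  i=4: ✓ (witness j=5)
  i=5: ✓ (witness j=6)
  i=6: ✗ (none in [7,7])
  i=7: ✗ (none in [8,8])
  i=8: ✗ (none in [9,9])
  i=9: ✗ (none in [10,10])
  i=10: ✗ (none in [11,11])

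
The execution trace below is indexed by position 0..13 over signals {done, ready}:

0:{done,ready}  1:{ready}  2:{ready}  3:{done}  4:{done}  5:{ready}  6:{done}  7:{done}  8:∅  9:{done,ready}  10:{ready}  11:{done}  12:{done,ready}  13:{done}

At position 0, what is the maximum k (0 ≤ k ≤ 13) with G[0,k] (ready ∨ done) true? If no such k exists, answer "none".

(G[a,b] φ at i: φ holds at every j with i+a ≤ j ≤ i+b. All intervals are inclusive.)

7

(ready ∨ done) must hold from j=0 onward; find where it first fails.
  j=0: holds
  j=1: holds
  j=2: holds
  j=3: holds
  j=4: holds
  j=5: holds
  j=6: holds
  j=7: holds
  j=8: fails
Holds on [0,7], so largest k = 7.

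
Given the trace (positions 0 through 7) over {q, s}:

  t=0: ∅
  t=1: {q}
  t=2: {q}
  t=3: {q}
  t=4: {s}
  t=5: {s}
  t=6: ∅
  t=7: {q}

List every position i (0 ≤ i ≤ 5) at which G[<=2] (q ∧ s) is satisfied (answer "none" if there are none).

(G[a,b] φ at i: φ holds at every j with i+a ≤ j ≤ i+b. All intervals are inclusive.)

Evaluate at each i in [0,5]:
  i=0: ✗ (fails at j=0)
  i=1: ✗ (fails at j=1)
  i=2: ✗ (fails at j=2)
  i=3: ✗ (fails at j=3)
  i=4: ✗ (fails at j=4)
  i=5: ✗ (fails at j=5)

none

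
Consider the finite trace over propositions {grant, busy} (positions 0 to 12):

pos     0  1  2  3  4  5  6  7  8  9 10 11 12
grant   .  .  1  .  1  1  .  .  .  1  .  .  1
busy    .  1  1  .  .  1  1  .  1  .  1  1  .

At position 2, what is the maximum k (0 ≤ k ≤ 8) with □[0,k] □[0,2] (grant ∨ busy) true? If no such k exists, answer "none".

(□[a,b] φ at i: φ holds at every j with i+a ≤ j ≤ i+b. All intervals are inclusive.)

none

□[0,2] (grant ∨ busy) must hold from j=2 onward; find where it first fails.
  j=2: fails → no k works.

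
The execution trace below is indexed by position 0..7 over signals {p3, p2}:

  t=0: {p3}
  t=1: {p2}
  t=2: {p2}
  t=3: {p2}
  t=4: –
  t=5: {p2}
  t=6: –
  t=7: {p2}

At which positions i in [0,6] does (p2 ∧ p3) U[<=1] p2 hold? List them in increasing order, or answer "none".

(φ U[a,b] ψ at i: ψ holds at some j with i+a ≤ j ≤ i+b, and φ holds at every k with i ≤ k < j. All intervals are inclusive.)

1, 2, 3, 5

Evaluate at each i in [0,6]:
  i=0: ✗ (lhs fails at k=0 before rhs at j=1)
  i=1: ✓ (rhs at j=1)
  i=2: ✓ (rhs at j=2)
  i=3: ✓ (rhs at j=3)
  i=4: ✗ (lhs fails at k=4 before rhs at j=5)
  i=5: ✓ (rhs at j=5)
  i=6: ✗ (lhs fails at k=6 before rhs at j=7)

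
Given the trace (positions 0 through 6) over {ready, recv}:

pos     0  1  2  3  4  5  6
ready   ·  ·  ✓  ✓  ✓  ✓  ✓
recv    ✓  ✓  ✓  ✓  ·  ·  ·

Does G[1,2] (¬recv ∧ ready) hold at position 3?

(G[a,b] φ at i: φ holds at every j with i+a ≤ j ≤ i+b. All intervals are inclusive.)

True

Check (¬recv ∧ ready) at every j in [4,5]:
  j=4: true
  j=5: true
All positions satisfy it → formula holds.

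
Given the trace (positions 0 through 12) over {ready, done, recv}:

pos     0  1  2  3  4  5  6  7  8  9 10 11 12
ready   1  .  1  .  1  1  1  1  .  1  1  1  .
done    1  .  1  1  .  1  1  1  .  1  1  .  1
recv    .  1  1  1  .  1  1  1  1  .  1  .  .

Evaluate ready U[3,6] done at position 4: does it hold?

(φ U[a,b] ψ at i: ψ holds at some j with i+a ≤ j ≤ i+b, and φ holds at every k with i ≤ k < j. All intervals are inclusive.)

Yes

Need some j in [7,10] with done, and ready at every k in [4,j-1].
  j=7: done holds; ready holds at every k in [4,6] → satisfied.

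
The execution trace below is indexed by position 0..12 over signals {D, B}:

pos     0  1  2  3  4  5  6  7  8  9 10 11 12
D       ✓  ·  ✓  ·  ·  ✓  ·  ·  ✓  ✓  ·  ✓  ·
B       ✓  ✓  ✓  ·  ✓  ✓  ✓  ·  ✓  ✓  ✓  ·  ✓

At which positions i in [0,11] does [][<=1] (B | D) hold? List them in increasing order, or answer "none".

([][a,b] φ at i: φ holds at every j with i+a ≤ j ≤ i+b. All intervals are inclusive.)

Evaluate at each i in [0,11]:
  i=0: ✓ (all of [0,1])
  i=1: ✓ (all of [1,2])
  i=2: ✗ (fails at j=3)
  i=3: ✗ (fails at j=3)
  i=4: ✓ (all of [4,5])
  i=5: ✓ (all of [5,6])
  i=6: ✗ (fails at j=7)
  i=7: ✗ (fails at j=7)
  i=8: ✓ (all of [8,9])
  i=9: ✓ (all of [9,10])
  i=10: ✓ (all of [10,11])
  i=11: ✓ (all of [11,12])

0, 1, 4, 5, 8, 9, 10, 11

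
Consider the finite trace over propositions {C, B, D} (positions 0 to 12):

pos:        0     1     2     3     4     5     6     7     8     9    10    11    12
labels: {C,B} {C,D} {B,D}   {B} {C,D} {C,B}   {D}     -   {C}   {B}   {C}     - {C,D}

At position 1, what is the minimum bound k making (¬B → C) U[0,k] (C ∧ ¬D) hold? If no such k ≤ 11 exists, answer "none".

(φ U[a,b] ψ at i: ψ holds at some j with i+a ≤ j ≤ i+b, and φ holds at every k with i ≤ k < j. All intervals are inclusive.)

4

Need earliest j ≥ 1 with (C ∧ ¬D), and (¬B → C) at every k in [1,j-1].
  j=1: rhs fails.
  j=2: rhs fails.
  j=3: rhs fails.
  j=4: rhs fails.
  j=5: rhs holds; lhs holds on [1,4]. k = 4.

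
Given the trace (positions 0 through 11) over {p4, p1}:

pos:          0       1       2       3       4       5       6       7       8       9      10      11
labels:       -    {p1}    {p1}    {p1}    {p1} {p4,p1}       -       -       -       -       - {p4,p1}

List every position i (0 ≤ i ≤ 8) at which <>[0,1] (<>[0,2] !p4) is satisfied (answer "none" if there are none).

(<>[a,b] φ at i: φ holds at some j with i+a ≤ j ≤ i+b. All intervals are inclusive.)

Evaluate at each i in [0,8]:
  i=0: ✓ (witness j=0)
  i=1: ✓ (witness j=1)
  i=2: ✓ (witness j=2)
  i=3: ✓ (witness j=3)
  i=4: ✓ (witness j=4)
  i=5: ✓ (witness j=5)
  i=6: ✓ (witness j=6)
  i=7: ✓ (witness j=7)
  i=8: ✓ (witness j=8)

0, 1, 2, 3, 4, 5, 6, 7, 8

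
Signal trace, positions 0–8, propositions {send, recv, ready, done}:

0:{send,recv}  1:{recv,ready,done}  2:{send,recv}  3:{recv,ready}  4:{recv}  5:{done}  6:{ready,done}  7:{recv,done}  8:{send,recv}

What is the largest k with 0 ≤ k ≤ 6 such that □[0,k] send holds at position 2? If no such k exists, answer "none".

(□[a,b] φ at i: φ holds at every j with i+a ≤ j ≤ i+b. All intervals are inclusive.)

send must hold from j=2 onward; find where it first fails.
  j=2: holds
  j=3: fails
Holds on [2,2], so largest k = 0.

0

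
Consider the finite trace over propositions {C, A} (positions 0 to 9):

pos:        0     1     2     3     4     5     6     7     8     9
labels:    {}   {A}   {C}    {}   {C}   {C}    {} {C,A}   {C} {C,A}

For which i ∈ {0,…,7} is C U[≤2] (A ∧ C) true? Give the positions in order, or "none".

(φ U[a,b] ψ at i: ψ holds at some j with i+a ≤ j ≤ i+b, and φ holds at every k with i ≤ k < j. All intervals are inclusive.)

Evaluate at each i in [0,7]:
  i=0: ✗ (no rhs in [0,2])
  i=1: ✗ (no rhs in [1,3])
  i=2: ✗ (no rhs in [2,4])
  i=3: ✗ (no rhs in [3,5])
  i=4: ✗ (no rhs in [4,6])
  i=5: ✗ (lhs fails at k=6 before rhs at j=7)
  i=6: ✗ (lhs fails at k=6 before rhs at j=7)
  i=7: ✓ (rhs at j=7)

7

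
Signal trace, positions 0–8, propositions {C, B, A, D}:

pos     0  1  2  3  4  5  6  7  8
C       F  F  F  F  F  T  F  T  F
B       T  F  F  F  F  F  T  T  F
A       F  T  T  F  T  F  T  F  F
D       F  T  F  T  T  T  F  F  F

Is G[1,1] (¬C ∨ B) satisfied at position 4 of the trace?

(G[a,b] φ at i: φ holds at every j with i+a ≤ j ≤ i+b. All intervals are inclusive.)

False

Check (¬C ∨ B) at every j in [5,5]:
  j=5: false
Fails at j=5 → formula fails.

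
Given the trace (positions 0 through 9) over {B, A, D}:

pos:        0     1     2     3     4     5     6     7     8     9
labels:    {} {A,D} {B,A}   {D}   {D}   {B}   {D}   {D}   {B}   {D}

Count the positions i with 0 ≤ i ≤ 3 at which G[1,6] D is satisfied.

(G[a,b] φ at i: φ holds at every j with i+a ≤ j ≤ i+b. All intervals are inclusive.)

Evaluate at each i in [0,3]:
  i=0: ✗ (fails at j=2)
  i=1: ✗ (fails at j=2)
  i=2: ✗ (fails at j=5)
  i=3: ✗ (fails at j=5)
Positions where it holds: {} → 0.

0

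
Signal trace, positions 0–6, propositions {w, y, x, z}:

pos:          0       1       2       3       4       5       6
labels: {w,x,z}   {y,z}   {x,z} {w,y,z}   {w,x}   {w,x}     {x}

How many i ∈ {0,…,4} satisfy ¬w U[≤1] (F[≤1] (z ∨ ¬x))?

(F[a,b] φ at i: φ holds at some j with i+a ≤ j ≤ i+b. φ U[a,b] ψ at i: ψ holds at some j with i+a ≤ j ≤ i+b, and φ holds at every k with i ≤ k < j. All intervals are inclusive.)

4

Evaluate at each i in [0,4]:
  i=0: ✓ (rhs at j=0)
  i=1: ✓ (rhs at j=1)
  i=2: ✓ (rhs at j=2)
  i=3: ✓ (rhs at j=3)
  i=4: ✗ (no rhs in [4,5])
Positions where it holds: {0, 1, 2, 3} → 4.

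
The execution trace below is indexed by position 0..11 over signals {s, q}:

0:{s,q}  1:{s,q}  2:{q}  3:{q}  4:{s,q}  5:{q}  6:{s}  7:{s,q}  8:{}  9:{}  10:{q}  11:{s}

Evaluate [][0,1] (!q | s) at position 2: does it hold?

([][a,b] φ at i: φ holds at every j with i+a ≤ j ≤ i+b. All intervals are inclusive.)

False

Check (!q | s) at every j in [2,3]:
  j=2: false
  j=3: false
Fails at j=2 → formula fails.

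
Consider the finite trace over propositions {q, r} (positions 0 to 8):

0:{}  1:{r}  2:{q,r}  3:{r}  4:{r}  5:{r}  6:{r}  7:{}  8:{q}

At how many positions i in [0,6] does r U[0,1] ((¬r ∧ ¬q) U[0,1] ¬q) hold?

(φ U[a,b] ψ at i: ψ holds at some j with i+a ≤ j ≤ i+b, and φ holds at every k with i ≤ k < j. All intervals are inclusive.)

Evaluate at each i in [0,6]:
  i=0: ✓ (rhs at j=0)
  i=1: ✓ (rhs at j=1)
  i=2: ✓ (rhs at j=3; lhs holds on [2,2])
  i=3: ✓ (rhs at j=3)
  i=4: ✓ (rhs at j=4)
  i=5: ✓ (rhs at j=5)
  i=6: ✓ (rhs at j=6)
Positions where it holds: {0, 1, 2, 3, 4, 5, 6} → 7.

7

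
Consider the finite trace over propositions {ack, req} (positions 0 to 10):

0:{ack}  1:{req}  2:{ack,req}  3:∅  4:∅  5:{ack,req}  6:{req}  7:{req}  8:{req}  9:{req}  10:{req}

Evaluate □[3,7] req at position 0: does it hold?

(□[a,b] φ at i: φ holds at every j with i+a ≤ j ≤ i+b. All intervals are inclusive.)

False

Check req at every j in [3,7]:
  j=3: false
  j=4: false
  j=5: true
  j=6: true
  j=7: true
Fails at j=3 → formula fails.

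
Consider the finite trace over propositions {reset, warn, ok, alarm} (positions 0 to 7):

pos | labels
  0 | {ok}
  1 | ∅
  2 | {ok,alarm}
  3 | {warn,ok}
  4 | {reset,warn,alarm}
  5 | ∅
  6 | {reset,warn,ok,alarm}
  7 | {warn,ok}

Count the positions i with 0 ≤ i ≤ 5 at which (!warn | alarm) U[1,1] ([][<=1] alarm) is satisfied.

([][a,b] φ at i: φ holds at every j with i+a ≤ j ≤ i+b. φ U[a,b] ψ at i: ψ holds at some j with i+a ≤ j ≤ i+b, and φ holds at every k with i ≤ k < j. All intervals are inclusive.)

Evaluate at each i in [0,5]:
  i=0: ✗ (no rhs in [1,1])
  i=1: ✗ (no rhs in [2,2])
  i=2: ✗ (no rhs in [3,3])
  i=3: ✗ (no rhs in [4,4])
  i=4: ✗ (no rhs in [5,5])
  i=5: ✗ (no rhs in [6,6])
Positions where it holds: {} → 0.

0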